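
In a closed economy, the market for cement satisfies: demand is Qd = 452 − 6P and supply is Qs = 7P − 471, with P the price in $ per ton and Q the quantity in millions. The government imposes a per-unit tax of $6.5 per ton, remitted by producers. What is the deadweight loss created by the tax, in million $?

Deadweight loss = $68.25 million.

Before the tax: set 452 − 6P = 7P − 471 → P* = $71, Q* = 26.
With the tax collected from producers, supply shifts: Qs = 7(P − 6.5) − 471.
Solving gives Q = 5 with buyers paying $74.5 and producers receiving $68 (the $6.5 wedge).
Quantity falls by |ΔQ| = |26 − 5| = 21.
DWL = ½ · t · |ΔQ| = ½ · 6.5 · 21 = $68.25.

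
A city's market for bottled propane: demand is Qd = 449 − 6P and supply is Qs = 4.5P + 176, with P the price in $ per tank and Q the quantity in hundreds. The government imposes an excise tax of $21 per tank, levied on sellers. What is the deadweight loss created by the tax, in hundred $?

Before the tax: set 449 − 6P = 4.5P + 176 → P* = $26, Q* = 293.
With the tax collected from sellers, supply shifts: Qs = 4.5(P − 21) + 176.
New equilibrium: consumers pay $35, sellers receive $14, Q = 239. (Wedge: Pb − Ps = 21.)
Quantity falls by |ΔQ| = |293 − 239| = 54.
DWL = ½ · t · |ΔQ| = ½ · 21 · 54 = $567.

Deadweight loss = $567 hundred.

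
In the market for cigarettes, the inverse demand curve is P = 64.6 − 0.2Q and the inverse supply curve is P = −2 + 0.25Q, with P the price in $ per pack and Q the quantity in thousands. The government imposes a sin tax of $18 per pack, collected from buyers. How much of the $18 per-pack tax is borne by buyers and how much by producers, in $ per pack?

Buyers bear $8 per pack; producers bear $10 per pack.

Inverting to Q(P) form: Qd = 323 − 5P; Qs = 4P + 8.
Before the tax: set 323 − 5P = 4P + 8 → P* = $35, Q* = 148.
With the tax collected from buyers, demand (in seller-price terms) shifts: Qd = 323 − 5(P + 18).
New equilibrium: buyers pay $43, producers receive $25, Q = 108. (Wedge: Pb − Ps = 18.)
Burden on buyers: $8; on producers: $10. (They sum to $18.)
The less price-elastic side of the market bears the larger share of a per-unit tax.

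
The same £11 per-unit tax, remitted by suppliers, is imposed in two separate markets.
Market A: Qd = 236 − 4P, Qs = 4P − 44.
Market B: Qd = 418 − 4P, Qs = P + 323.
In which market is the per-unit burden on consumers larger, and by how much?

Market A: pre-tax P* = £35, Q* = 96; post-tax Q = 74; per-unit burden on consumers = £5.5.
Market B: pre-tax P* = £19, Q* = 342; post-tax Q = 333.2; per-unit burden on consumers = £2.2.
Difference: £5.5 vs £2.2 → market A is larger by £3.3.

Market A, by £3.3.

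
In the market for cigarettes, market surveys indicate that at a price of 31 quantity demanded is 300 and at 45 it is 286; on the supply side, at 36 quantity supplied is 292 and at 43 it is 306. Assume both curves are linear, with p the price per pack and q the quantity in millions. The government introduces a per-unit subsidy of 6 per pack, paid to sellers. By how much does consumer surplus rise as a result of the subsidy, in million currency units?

Demand slope: (286 − 300)/(45 − 31) = -1, so qd = 331 − p.
Supply slope: (306 − 292)/(43 − 36) = 2, so qs = 2p + 220.
Without the subsidy, 331 − p = 2p + 220 gives 3p = 111, so p* = 37 and q* = 294.
With a per-unit subsidy paid to sellers, each receives p + 6 per unit sold, so supply becomes qs = 2(p + 6) + 220.
Solving gives q = 298 with buyers paying 33 and sellers receiving 39 (the 6 wedge).
ΔCS is the trapezoid between Q = 298 and Q = 294 of height 4: ½ · (294 + 298) · 4 = 1184.

Consumer surplus rises by 1184 million.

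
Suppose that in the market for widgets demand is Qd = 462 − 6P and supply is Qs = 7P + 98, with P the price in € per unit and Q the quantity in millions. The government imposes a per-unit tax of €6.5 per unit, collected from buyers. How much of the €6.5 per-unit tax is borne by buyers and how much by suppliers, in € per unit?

Without the tax, 462 − 6P = 7P + 98 gives 13P = 364, so P* = €28 and Q* = 294.
With the tax collected from buyers, demand (in seller-price terms) shifts: Qd = 462 − 6(P + 6.5).
Solving gives Q = 273 with buyers paying €31.5 and suppliers receiving €25 (the €6.5 wedge).
Burden on buyers: €3.5; on suppliers: €3. (They sum to €6.5.)

Buyers bear €3.5 per unit; suppliers bear €3 per unit.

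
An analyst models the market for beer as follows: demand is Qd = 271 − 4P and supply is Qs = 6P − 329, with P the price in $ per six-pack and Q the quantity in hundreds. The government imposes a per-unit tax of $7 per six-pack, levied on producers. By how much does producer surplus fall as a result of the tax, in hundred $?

Producer surplus falls by $63.28 hundred.

Before the tax: set 271 − 4P = 6P − 329 → P* = $60, Q* = 31.
With the tax collected from producers, supply shifts: Qs = 6(P − 7) − 329.
New equilibrium: buyers pay $64.2, producers receive $57.2, Q = 14.2. (Wedge: Pb − Ps = 7.)
ΔPS is the trapezoid between Q = 14.2 and Q = 31 of height $2.8: ½ · (31 + 14.2) · 2.8 = $63.28.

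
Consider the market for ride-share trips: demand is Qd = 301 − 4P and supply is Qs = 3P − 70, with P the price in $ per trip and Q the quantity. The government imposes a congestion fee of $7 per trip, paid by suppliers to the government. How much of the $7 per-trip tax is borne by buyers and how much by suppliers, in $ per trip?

Without the tax, 301 − 4P = 3P − 70 gives 7P = 371, so P* = $53 and Q* = 89.
With the tax collected from suppliers, supply shifts: Qs = 3(P − 7) − 70.
New equilibrium: buyers pay $56, suppliers receive $49, Q = 77. (Wedge: Pb − Ps = 7.)
Burden on buyers: $3; on suppliers: $4. (They sum to $7.)
The less price-elastic side of the market bears the larger share of a per-unit tax.

Buyers bear $3 per trip; suppliers bear $4 per trip.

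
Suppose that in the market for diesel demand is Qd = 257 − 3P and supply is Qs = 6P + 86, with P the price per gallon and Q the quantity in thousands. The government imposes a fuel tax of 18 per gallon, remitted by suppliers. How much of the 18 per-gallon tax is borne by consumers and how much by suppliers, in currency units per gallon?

Before the tax: set 257 − 3P = 6P + 86 → P* = 19, Q* = 200.
With the tax collected from suppliers, supply shifts: Qs = 6(P − 18) + 86.
New equilibrium: consumers pay 31, suppliers receive 13, Q = 164. (Wedge: Pb − Ps = 18.)
Burden on consumers: 12; on suppliers: 6. (They sum to 18.)
The less price-elastic side of the market bears the larger share of a per-unit tax.

Consumers bear 12 per gallon; suppliers bear 6 per gallon.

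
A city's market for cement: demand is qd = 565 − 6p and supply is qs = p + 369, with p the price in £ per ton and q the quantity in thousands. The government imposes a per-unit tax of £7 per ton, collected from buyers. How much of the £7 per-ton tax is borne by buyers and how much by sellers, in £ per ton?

Before the tax: set 565 − 6p = p + 369 → p* = £28, q* = 397.
With the tax collected from buyers, demand (in seller-price terms) shifts: qd = 565 − 6(p + 7).
Solving gives q = 391 with buyers paying £29 and sellers receiving £22 (the £7 wedge).
Burden on buyers: £1; on sellers: £6. (They sum to £7.)

Buyers bear £1 per ton; sellers bear £6 per ton.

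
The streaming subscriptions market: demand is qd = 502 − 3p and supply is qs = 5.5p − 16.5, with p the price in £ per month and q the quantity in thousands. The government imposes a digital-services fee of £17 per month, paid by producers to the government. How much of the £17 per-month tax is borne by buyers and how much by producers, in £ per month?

Without the tax, 502 − 3p = 5.5p − 16.5 gives 8.5p = 518.5, so p* = £61 and q* = 319.
With the tax collected from producers, supply shifts: qs = 5.5(p − 17) − 16.5.
New equilibrium: buyers pay £72, producers receive £55, q = 286. (Wedge: pb − ps = 17.)
Burden on buyers: £11; on producers: £6. (They sum to £17.)
The less price-elastic side of the market bears the larger share of a per-unit tax.

Buyers bear £11 per month; producers bear £6 per month.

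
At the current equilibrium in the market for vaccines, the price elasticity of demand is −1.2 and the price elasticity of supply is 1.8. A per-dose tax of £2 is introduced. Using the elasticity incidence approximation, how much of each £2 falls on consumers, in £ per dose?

Consumers bear ≈ £1.2 per dose.

Incidence ratio: consumers' share ≈ εs / (εs + |εd|) = 1.8 / (1.8 + 1.2) = 0.6.
So consumers bear ≈ 0.6 × £2 = £1.2; suppliers bear £0.8.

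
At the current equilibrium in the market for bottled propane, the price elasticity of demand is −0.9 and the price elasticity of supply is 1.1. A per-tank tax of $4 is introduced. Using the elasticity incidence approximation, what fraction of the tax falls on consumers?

Incidence ratio: consumers' share ≈ εs / (εs + |εd|) = 1.1 / (1.1 + 0.9) = 0.55.
Supply is the more elastic side, so consumers bear the larger share.

Consumers' share ≈ 0.55.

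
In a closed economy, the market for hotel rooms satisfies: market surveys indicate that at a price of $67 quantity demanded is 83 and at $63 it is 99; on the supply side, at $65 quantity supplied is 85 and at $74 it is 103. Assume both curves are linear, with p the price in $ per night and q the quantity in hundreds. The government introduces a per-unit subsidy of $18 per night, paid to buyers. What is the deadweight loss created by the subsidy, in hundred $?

Deadweight loss = $216 hundred.

Demand slope: (99 − 83)/(63 − 67) = -4, so qd = 351 − 4p.
Supply slope: (103 − 85)/(74 − 65) = 2, so qs = 2p − 45.
Before the subsidy: set 351 − 4p = 2p − 45 → p* = $66, q* = 87.
With a per-unit subsidy paid to buyers, each effectively pays p − 18, so demand becomes qd = 351 − 4(p − 18).
Solving gives q = 111 with buyers paying $60 and sellers receiving $78 (the $18 wedge).
Quantity rises by |ΔQ| = |87 − 111| = 24.
DWL = ½ · t · |ΔQ| = ½ · 18 · 24 = $216.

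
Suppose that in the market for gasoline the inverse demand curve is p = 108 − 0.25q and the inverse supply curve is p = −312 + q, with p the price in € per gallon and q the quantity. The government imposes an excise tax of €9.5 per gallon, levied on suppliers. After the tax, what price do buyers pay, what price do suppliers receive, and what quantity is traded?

Buyers pay €25.9; suppliers receive €16.4; quantity = 328.4.

Inverting to q(p) form: qd = 432 − 4p; qs = p + 312.
Without the tax, 432 − 4p = p + 312 gives 5p = 120, so p* = €24 and q* = 336.
With the tax collected from suppliers, supply shifts: qs = (p − 9.5) + 312.
Solving gives q = 328.4 with buyers paying €25.9 and suppliers receiving €16.4 (the €9.5 wedge).
The less price-elastic side of the market bears the larger share of a per-unit tax.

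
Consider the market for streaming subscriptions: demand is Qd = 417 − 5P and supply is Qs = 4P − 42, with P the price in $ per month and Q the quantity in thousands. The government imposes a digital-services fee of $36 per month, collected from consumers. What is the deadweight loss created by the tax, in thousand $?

Without the tax, 417 − 5P = 4P − 42 gives 9P = 459, so P* = $51 and Q* = 162.
With the tax collected from consumers, demand (in seller-price terms) shifts: Qd = 417 − 5(P + 36).
Solving gives Q = 82 with consumers paying $67 and suppliers receiving $31 (the $36 wedge).
Quantity falls by |ΔQ| = |162 − 82| = 80.
DWL = ½ · t · |ΔQ| = ½ · 36 · 80 = $1440.

Deadweight loss = $1440 thousand.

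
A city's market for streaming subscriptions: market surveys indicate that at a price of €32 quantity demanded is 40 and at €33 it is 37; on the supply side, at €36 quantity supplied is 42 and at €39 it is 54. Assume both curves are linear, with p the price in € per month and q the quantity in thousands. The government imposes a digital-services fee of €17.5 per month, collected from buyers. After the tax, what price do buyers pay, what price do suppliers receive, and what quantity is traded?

Buyers pay €44; suppliers receive €26.5; quantity = 4.

Demand slope: (37 − 40)/(33 − 32) = -3, so qd = 136 − 3p.
Supply slope: (54 − 42)/(39 − 36) = 4, so qs = 4p − 102.
Without the tax, 136 − 3p = 4p − 102 gives 7p = 238, so p* = €34 and q* = 34.
With the tax collected from buyers, demand (in seller-price terms) shifts: qd = 136 − 3(p + 17.5).
Solving gives q = 4 with buyers paying €44 and suppliers receiving €26.5 (the €17.5 wedge).
The less price-elastic side of the market bears the larger share of a per-unit tax.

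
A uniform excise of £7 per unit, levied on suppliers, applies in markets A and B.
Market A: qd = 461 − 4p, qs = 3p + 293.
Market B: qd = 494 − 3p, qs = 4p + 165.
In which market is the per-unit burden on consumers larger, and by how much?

Market B, by £1.

Market A: pre-tax p* = £24, q* = 365; post-tax q = 353; per-unit burden on consumers = £3.
Market B: pre-tax p* = £47, q* = 353; post-tax q = 341; per-unit burden on consumers = £4.
Difference: £3 vs £4 → market B is larger by £1.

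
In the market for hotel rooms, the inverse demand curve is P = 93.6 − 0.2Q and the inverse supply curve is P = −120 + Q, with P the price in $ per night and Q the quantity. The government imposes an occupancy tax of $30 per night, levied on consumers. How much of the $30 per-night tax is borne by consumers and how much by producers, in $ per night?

Consumers bear $5 per night; producers bear $25 per night.

Rewrite in direct form: Qd = 468 − 5P and Qs = P + 120.
Before the tax: set 468 − 5P = P + 120 → P* = $58, Q* = 178.
With the tax collected from consumers, demand (in seller-price terms) shifts: Qd = 468 − 5(P + 30).
New equilibrium: consumers pay $63, producers receive $33, Q = 153. (Wedge: Pb − Ps = 30.)
Burden on consumers: $5; on producers: $25. (They sum to $30.)
The less price-elastic side of the market bears the larger share of a per-unit tax.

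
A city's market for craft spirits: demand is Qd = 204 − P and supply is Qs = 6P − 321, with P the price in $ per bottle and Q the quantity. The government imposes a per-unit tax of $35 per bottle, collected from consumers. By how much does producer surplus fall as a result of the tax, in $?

Producer surplus falls by $570.

Without the tax, 204 − P = 6P − 321 gives 7P = 525, so P* = $75 and Q* = 129.
With the tax collected from consumers, demand (in seller-price terms) shifts: Qd = 204 − (P + 35).
Solving gives Q = 99 with consumers paying $105 and producers receiving $70 (the $35 wedge).
ΔPS is the trapezoid between Q = 99 and Q = 129 of height $5: ½ · (129 + 99) · 5 = $570.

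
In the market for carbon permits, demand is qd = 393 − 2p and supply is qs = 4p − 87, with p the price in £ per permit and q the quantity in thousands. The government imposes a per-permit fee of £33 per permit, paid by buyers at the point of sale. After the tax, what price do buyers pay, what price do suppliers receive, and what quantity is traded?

Without the tax, 393 − 2p = 4p − 87 gives 6p = 480, so p* = £80 and q* = 233.
With the tax collected from buyers, demand (in seller-price terms) shifts: qd = 393 − 2(p + 33).
Solving gives q = 189 with buyers paying £102 and suppliers receiving £69 (the £33 wedge).
The less price-elastic side of the market bears the larger share of a per-unit tax.

Buyers pay £102; suppliers receive £69; quantity = 189.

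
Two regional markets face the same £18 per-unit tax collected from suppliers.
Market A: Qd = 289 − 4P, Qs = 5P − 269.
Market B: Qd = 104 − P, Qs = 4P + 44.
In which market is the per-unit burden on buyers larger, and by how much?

Market B, by £4.4.

Market A: pre-tax P* = £62, Q* = 41; post-tax Q = 1; per-unit burden on buyers = £10.
Market B: pre-tax P* = £12, Q* = 92; post-tax Q = 77.6; per-unit burden on buyers = £14.4.
Difference: £10 vs £14.4 → market B is larger by £4.4.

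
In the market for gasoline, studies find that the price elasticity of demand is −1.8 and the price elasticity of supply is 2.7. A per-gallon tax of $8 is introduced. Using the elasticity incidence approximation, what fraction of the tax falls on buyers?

Incidence ratio: buyers' share ≈ εs / (εs + |εd|) = 2.7 / (2.7 + 1.8) = 0.6.
Supply is the more elastic side, so buyers bear the larger share.

Buyers' share ≈ 0.6.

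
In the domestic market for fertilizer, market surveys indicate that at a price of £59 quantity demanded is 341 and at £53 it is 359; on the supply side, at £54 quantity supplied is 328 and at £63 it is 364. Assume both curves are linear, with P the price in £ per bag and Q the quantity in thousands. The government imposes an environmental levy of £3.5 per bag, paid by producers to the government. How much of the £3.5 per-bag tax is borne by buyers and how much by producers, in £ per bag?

Demand slope: (359 − 341)/(53 − 59) = -3, so Qd = 518 − 3P.
Supply slope: (364 − 328)/(63 − 54) = 4, so Qs = 4P + 112.
Before the tax: set 518 − 3P = 4P + 112 → P* = £58, Q* = 344.
With the tax collected from producers, supply shifts: Qs = 4(P − 3.5) + 112.
Solving gives Q = 338 with buyers paying £60 and producers receiving £56.5 (the £3.5 wedge).
Burden on buyers: £2; on producers: £1.5. (They sum to £3.5.)

Buyers bear £2 per bag; producers bear £1.5 per bag.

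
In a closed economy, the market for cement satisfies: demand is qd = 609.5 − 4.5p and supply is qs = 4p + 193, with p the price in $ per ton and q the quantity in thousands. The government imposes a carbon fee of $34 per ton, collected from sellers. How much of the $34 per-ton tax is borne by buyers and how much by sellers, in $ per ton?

Buyers bear $16 per ton; sellers bear $18 per ton.

Before the tax: set 609.5 − 4.5p = 4p + 193 → p* = $49, q* = 389.
With the tax collected from sellers, supply shifts: qs = 4(p − 34) + 193.
Solving gives q = 317 with buyers paying $65 and sellers receiving $31 (the $34 wedge).
Burden on buyers: $16; on sellers: $18. (They sum to $34.)
The less price-elastic side of the market bears the larger share of a per-unit tax.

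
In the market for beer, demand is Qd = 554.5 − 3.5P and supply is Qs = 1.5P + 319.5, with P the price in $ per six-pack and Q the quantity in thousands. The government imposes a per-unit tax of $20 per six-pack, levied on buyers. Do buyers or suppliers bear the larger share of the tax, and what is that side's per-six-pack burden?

Suppliers bear the larger share: $14 per six-pack.

Without the tax, 554.5 − 3.5P = 1.5P + 319.5 gives 5P = 235, so P* = $47 and Q* = 390.
With the tax collected from buyers, demand (in seller-price terms) shifts: Qd = 554.5 − 3.5(P + 20).
New equilibrium: buyers pay $53, suppliers receive $33, Q = 369. (Wedge: Pb − Ps = 20.)
Per-six-pack burden: buyers $6, suppliers $14.
Suppliers take the larger share because supply is less price-elastic here (demand slope 3.5 vs supply slope 1.5).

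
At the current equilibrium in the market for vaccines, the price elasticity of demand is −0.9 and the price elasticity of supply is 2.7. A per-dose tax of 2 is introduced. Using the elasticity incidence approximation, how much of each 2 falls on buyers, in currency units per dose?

Buyers bear ≈ 1.5 per dose.

Incidence ratio: buyers' share ≈ εs / (εs + |εd|) = 2.7 / (2.7 + 0.9) = 0.75.
So buyers bear ≈ 0.75 × 2 = 1.5; sellers bear 0.5.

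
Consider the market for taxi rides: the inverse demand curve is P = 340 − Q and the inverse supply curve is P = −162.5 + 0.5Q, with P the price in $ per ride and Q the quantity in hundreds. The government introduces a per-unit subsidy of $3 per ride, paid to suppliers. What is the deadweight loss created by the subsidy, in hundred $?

Inverting to Q(P) form: Qd = 340 − P; Qs = 2P + 325.
Before the subsidy: set 340 − P = 2P + 325 → P* = $5, Q* = 335.
With a per-unit subsidy paid to suppliers, each receives P + 3 per unit sold, so supply becomes Qs = 2(P + 3) + 325.
Solving gives Q = 337 with consumers paying $3 and suppliers receiving $6 (the $3 wedge).
Quantity rises by |ΔQ| = |335 − 337| = 2.
DWL = ½ · t · |ΔQ| = ½ · 3 · 2 = $3.

Deadweight loss = $3 hundred.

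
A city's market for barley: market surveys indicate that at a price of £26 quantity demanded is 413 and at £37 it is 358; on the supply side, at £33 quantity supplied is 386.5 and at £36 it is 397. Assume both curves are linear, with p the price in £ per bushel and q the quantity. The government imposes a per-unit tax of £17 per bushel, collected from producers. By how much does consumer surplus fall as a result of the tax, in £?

Consumer surplus falls by £2558.5.

Demand slope: (358 − 413)/(37 − 26) = -5, so qd = 543 − 5p.
Supply slope: (397 − 386.5)/(36 − 33) = 3.5, so qs = 3.5p + 271.
Without the tax, 543 − 5p = 3.5p + 271 gives 8.5p = 272, so p* = £32 and q* = 383.
With the tax collected from producers, supply shifts: qs = 3.5(p − 17) + 271.
New equilibrium: consumers pay £39, producers receive £22, q = 348. (Wedge: pb − ps = 17.)
ΔCS is the trapezoid between Q = 348 and Q = 383 of height £7: ½ · (383 + 348) · 7 = £2558.5.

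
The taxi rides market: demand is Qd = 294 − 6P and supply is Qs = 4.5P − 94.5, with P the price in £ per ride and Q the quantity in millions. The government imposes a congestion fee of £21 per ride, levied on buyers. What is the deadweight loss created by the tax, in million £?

Before the tax: set 294 − 6P = 4.5P − 94.5 → P* = £37, Q* = 72.
With the tax collected from buyers, demand (in seller-price terms) shifts: Qd = 294 − 6(P + 21).
Solving gives Q = 18 with buyers paying £46 and suppliers receiving £25 (the £21 wedge).
Quantity falls by |ΔQ| = |72 − 18| = 54.
DWL = ½ · t · |ΔQ| = ½ · 21 · 54 = £567.

Deadweight loss = £567 million.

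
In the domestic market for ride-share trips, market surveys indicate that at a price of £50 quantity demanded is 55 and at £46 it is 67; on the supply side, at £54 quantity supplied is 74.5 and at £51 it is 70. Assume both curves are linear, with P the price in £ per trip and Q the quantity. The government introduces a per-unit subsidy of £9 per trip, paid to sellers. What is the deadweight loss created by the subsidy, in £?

Deadweight loss = £40.5.

Demand slope: (67 − 55)/(46 − 50) = -3, so Qd = 205 − 3P.
Supply slope: (70 − 74.5)/(51 − 54) = 1.5, so Qs = 1.5P − 6.5.
Before the subsidy: set 205 − 3P = 1.5P − 6.5 → P* = £47, Q* = 64.
With a per-unit subsidy paid to sellers, each receives P + 9 per unit sold, so supply becomes Qs = 1.5(P + 9) − 6.5.
Solving gives Q = 73 with buyers paying £44 and sellers receiving £53 (the £9 wedge).
Quantity rises by |ΔQ| = |64 − 73| = 9.
DWL = ½ · t · |ΔQ| = ½ · 9 · 9 = £40.5.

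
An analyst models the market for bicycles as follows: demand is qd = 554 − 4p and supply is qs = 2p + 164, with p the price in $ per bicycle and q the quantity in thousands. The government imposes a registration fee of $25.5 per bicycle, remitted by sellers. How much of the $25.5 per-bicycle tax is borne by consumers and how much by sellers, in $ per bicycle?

Consumers bear $8.5 per bicycle; sellers bear $17 per bicycle.

Without the tax, 554 − 4p = 2p + 164 gives 6p = 390, so p* = $65 and q* = 294.
With the tax collected from sellers, supply shifts: qs = 2(p − 25.5) + 164.
New equilibrium: consumers pay $73.5, sellers receive $48, q = 260. (Wedge: pb − ps = 25.5.)
Burden on consumers: $8.5; on sellers: $17. (They sum to $25.5.)
The less price-elastic side of the market bears the larger share of a per-unit tax.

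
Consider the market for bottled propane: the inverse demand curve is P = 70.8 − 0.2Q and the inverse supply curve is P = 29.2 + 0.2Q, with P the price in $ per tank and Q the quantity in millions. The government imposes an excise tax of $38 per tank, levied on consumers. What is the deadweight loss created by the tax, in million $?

Deadweight loss = $1805 million.

Inverting to Q(P) form: Qd = 354 − 5P; Qs = 5P − 146.
Before the tax: set 354 − 5P = 5P − 146 → P* = $50, Q* = 104.
With the tax collected from consumers, demand (in seller-price terms) shifts: Qd = 354 − 5(P + 38).
New equilibrium: consumers pay $69, sellers receive $31, Q = 9. (Wedge: Pb − Ps = 38.)
Quantity falls by |ΔQ| = |104 − 9| = 95.
DWL = ½ · t · |ΔQ| = ½ · 38 · 95 = $1805.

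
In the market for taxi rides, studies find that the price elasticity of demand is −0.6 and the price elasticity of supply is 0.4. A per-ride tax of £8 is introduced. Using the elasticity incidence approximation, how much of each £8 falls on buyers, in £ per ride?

Incidence ratio: buyers' share ≈ εs / (εs + |εd|) = 0.4 / (0.4 + 0.6) = 0.4.
So buyers bear ≈ 0.4 × £8 = £3.2; suppliers bear £4.8.

Buyers bear ≈ £3.2 per ride.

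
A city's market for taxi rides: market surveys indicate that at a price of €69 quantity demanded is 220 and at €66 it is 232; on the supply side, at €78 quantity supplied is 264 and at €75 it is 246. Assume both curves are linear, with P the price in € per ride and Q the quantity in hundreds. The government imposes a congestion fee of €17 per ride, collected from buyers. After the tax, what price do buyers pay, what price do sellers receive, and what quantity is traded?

Buyers pay €80.2; sellers receive €63.2; quantity = 175.2.

Demand slope: (232 − 220)/(66 − 69) = -4, so Qd = 496 − 4P.
Supply slope: (246 − 264)/(75 − 78) = 6, so Qs = 6P − 204.
Without the tax, 496 − 4P = 6P − 204 gives 10P = 700, so P* = €70 and Q* = 216.
With the tax collected from buyers, demand (in seller-price terms) shifts: Qd = 496 − 4(P + 17).
Solving gives Q = 175.2 with buyers paying €80.2 and sellers receiving €63.2 (the €17 wedge).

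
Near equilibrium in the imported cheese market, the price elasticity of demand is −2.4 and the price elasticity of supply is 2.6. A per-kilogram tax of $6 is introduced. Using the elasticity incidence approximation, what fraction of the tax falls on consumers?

Incidence ratio: consumers' share ≈ εs / (εs + |εd|) = 2.6 / (2.6 + 2.4) = 0.52.
Supply is the more elastic side, so consumers bear the larger share.

Consumers' share ≈ 0.52.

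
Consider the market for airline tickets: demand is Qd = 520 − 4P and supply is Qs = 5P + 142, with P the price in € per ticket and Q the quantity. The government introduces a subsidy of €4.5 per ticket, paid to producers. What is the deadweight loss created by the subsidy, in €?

Without the subsidy, 520 − 4P = 5P + 142 gives 9P = 378, so P* = €42 and Q* = 352.
With a per-unit subsidy paid to producers, each receives P + 4.5 per unit sold, so supply becomes Qs = 5(P + 4.5) + 142.
Solving gives Q = 362 with consumers paying €39.5 and producers receiving €44 (the €4.5 wedge).
Quantity rises by |ΔQ| = |352 − 362| = 10.
DWL = ½ · t · |ΔQ| = ½ · 4.5 · 10 = €22.5.

Deadweight loss = €22.5.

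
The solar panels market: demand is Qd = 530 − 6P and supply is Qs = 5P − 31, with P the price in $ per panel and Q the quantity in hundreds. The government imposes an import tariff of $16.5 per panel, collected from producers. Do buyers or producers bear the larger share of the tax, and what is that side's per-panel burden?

Before the tax: set 530 − 6P = 5P − 31 → P* = $51, Q* = 224.
With the tax collected from producers, supply shifts: Qs = 5(P − 16.5) − 31.
Solving gives Q = 179 with buyers paying $58.5 and producers receiving $42 (the $16.5 wedge).
Per-panel burden: buyers $7.5, producers $9.
Producers take the larger share because supply is less price-elastic here (demand slope 6 vs supply slope 5).
The less price-elastic side of the market bears the larger share of a per-unit tax.

Producers bear the larger share: $9 per panel.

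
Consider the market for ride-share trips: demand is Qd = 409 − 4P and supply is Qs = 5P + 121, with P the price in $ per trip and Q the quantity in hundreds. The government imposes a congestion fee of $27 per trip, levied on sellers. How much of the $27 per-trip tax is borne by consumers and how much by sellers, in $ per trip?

Consumers bear $15 per trip; sellers bear $12 per trip.

Before the tax: set 409 − 4P = 5P + 121 → P* = $32, Q* = 281.
With the tax collected from sellers, supply shifts: Qs = 5(P − 27) + 121.
Solving gives Q = 221 with consumers paying $47 and sellers receiving $20 (the $27 wedge).
Burden on consumers: $15; on sellers: $12. (They sum to $27.)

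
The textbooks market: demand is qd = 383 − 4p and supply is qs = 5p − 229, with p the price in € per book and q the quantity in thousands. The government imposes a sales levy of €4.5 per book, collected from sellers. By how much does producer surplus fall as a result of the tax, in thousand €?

Producer surplus falls by €212 thousand.

Without the tax, 383 − 4p = 5p − 229 gives 9p = 612, so p* = €68 and q* = 111.
With the tax collected from sellers, supply shifts: qs = 5(p − 4.5) − 229.
Solving gives q = 101 with buyers paying €70.5 and sellers receiving €66 (the €4.5 wedge).
ΔPS is the trapezoid between Q = 101 and Q = 111 of height €2: ½ · (111 + 101) · 2 = €212.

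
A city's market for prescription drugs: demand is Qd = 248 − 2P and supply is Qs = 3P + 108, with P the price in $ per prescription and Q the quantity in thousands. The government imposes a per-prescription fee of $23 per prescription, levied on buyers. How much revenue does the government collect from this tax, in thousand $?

Without the tax, 248 − 2P = 3P + 108 gives 5P = 140, so P* = $28 and Q* = 192.
With the tax collected from buyers, demand (in seller-price terms) shifts: Qd = 248 − 2(P + 23).
New equilibrium: buyers pay $41.8, sellers receive $18.8, Q = 164.4. (Wedge: Pb − Ps = 23.)
Revenue = t · Q = 23 · 164.4 = $3781.2.

Tax revenue = $3781.2 thousand.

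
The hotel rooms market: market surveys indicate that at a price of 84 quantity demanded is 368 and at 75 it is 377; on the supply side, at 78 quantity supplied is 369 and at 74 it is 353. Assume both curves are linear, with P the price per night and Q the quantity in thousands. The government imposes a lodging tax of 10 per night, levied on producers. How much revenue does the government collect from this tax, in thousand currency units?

Demand slope: (377 − 368)/(75 − 84) = -1, so Qd = 452 − P.
Supply slope: (353 − 369)/(74 − 78) = 4, so Qs = 4P + 57.
Without the tax, 452 − P = 4P + 57 gives 5P = 395, so P* = 79 and Q* = 373.
With the tax collected from producers, supply shifts: Qs = 4(P − 10) + 57.
Solving gives Q = 365 with buyers paying 87 and producers receiving 77 (the 10 wedge).
Revenue = t · Q = 10 · 365 = 3650.

Tax revenue = 3650 thousand.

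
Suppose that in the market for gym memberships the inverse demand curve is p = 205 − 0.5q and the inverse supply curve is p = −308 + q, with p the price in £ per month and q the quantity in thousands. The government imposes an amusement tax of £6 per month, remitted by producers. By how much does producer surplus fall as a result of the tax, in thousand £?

Inverting to q(p) form: qd = 410 − 2p; qs = p + 308.
Before the tax: set 410 − 2p = p + 308 → p* = £34, q* = 342.
With the tax collected from producers, supply shifts: qs = (p − 6) + 308.
Solving gives q = 338 with consumers paying £36 and producers receiving £30 (the £6 wedge).
ΔPS is the trapezoid between Q = 338 and Q = 342 of height £4: ½ · (342 + 338) · 4 = £1360.

Producer surplus falls by £1360 thousand.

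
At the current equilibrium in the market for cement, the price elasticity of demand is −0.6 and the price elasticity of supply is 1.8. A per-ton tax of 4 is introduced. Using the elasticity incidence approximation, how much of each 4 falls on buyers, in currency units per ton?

Buyers bear ≈ 3 per ton.

Incidence ratio: buyers' share ≈ εs / (εs + |εd|) = 1.8 / (1.8 + 0.6) = 0.75.
So buyers bear ≈ 0.75 × 4 = 3; suppliers bear 1.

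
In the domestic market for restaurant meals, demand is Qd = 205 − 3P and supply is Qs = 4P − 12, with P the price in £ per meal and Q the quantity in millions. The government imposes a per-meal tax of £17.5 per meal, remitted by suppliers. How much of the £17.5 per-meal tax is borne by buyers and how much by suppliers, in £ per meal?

Buyers bear £10 per meal; suppliers bear £7.5 per meal.

Without the tax, 205 − 3P = 4P − 12 gives 7P = 217, so P* = £31 and Q* = 112.
With the tax collected from suppliers, supply shifts: Qs = 4(P − 17.5) − 12.
Solving gives Q = 82 with buyers paying £41 and suppliers receiving £23.5 (the £17.5 wedge).
Burden on buyers: £10; on suppliers: £7.5. (They sum to £17.5.)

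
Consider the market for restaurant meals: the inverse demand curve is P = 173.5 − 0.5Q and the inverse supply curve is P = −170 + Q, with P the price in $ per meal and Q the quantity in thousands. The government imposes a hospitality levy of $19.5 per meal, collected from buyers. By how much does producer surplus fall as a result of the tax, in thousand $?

Rewrite in direct form: Qd = 347 − 2P and Qs = P + 170.
Without the tax, 347 − 2P = P + 170 gives 3P = 177, so P* = $59 and Q* = 229.
With the tax collected from buyers, demand (in seller-price terms) shifts: Qd = 347 − 2(P + 19.5).
Solving gives Q = 216 with buyers paying $65.5 and sellers receiving $46 (the $19.5 wedge).
ΔPS is the trapezoid between Q = 216 and Q = 229 of height $13: ½ · (229 + 216) · 13 = $2892.5.

Producer surplus falls by $2892.5 thousand.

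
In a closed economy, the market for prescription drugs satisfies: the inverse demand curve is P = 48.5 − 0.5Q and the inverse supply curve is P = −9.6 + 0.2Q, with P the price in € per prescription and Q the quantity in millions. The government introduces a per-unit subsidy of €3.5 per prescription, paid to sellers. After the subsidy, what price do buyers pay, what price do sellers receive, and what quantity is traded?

Buyers pay €4.5; sellers receive €8; quantity = 88.

Rewrite in direct form: Qd = 97 − 2P and Qs = 5P + 48.
Before the subsidy: set 97 − 2P = 5P + 48 → P* = €7, Q* = 83.
With a per-unit subsidy paid to sellers, each receives P + 3.5 per unit sold, so supply becomes Qs = 5(P + 3.5) + 48.
Solving gives Q = 88 with buyers paying €4.5 and sellers receiving €8 (the €3.5 wedge).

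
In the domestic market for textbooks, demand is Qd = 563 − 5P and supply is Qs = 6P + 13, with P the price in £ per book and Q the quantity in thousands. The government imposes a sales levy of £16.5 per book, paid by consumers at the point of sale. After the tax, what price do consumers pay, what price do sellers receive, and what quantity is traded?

Consumers pay £59; sellers receive £42.5; quantity = 268.

Without the tax, 563 − 5P = 6P + 13 gives 11P = 550, so P* = £50 and Q* = 313.
With the tax collected from consumers, demand (in seller-price terms) shifts: Qd = 563 − 5(P + 16.5).
New equilibrium: consumers pay £59, sellers receive £42.5, Q = 268. (Wedge: Pb − Ps = 16.5.)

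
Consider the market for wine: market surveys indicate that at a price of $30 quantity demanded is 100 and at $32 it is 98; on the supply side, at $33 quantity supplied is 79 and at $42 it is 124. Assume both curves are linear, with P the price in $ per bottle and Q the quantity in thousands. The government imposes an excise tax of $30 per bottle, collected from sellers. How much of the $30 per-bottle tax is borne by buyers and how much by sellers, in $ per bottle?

Buyers bear $25 per bottle; sellers bear $5 per bottle.

Demand slope: (98 − 100)/(32 − 30) = -1, so Qd = 130 − P.
Supply slope: (124 − 79)/(42 − 33) = 5, so Qs = 5P − 86.
Before the tax: set 130 − P = 5P − 86 → P* = $36, Q* = 94.
With the tax collected from sellers, supply shifts: Qs = 5(P − 30) − 86.
Solving gives Q = 69 with buyers paying $61 and sellers receiving $31 (the $30 wedge).
Burden on buyers: $25; on sellers: $5. (They sum to $30.)
The less price-elastic side of the market bears the larger share of a per-unit tax.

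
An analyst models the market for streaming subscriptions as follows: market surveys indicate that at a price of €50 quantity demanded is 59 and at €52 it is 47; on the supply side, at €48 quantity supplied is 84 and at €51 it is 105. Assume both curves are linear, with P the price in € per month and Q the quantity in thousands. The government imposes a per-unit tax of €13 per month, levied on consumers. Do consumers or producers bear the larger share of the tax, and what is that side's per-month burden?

Demand slope: (47 − 59)/(52 − 50) = -6, so Qd = 359 − 6P.
Supply slope: (105 − 84)/(51 − 48) = 7, so Qs = 7P − 252.
Without the tax, 359 − 6P = 7P − 252 gives 13P = 611, so P* = €47 and Q* = 77.
With the tax collected from consumers, demand (in seller-price terms) shifts: Qd = 359 − 6(P + 13).
New equilibrium: consumers pay €54, producers receive €41, Q = 35. (Wedge: Pb − Ps = 13.)
Per-month burden: consumers €7, producers €6.
Consumers take the larger share because demand is less price-elastic here (demand slope 6 vs supply slope 7).

Consumers bear the larger share: €7 per month.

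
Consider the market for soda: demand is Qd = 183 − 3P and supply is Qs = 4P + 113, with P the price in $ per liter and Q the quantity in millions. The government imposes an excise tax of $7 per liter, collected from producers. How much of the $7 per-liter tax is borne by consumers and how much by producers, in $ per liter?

Before the tax: set 183 − 3P = 4P + 113 → P* = $10, Q* = 153.
With the tax collected from producers, supply shifts: Qs = 4(P − 7) + 113.
New equilibrium: consumers pay $14, producers receive $7, Q = 141. (Wedge: Pb − Ps = 7.)
Burden on consumers: $4; on producers: $3. (They sum to $7.)
The less price-elastic side of the market bears the larger share of a per-unit tax.

Consumers bear $4 per liter; producers bear $3 per liter.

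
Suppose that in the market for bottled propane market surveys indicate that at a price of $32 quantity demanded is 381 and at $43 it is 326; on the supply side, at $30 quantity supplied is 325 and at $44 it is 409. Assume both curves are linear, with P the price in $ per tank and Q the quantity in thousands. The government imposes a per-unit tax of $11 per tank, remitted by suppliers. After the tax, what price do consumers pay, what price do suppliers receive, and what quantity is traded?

Demand slope: (326 − 381)/(43 − 32) = -5, so Qd = 541 − 5P.
Supply slope: (409 − 325)/(44 − 30) = 6, so Qs = 6P + 145.
Without the tax, 541 − 5P = 6P + 145 gives 11P = 396, so P* = $36 and Q* = 361.
With the tax collected from suppliers, supply shifts: Qs = 6(P − 11) + 145.
New equilibrium: consumers pay $42, suppliers receive $31, Q = 331. (Wedge: Pb − Ps = 11.)

Consumers pay $42; suppliers receive $31; quantity = 331.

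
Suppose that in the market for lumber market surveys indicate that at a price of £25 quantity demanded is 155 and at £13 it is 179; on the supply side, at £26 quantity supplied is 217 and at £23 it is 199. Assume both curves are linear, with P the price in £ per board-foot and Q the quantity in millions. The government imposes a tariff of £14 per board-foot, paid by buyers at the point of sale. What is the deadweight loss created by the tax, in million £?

Demand slope: (179 − 155)/(13 − 25) = -2, so Qd = 205 − 2P.
Supply slope: (199 − 217)/(23 − 26) = 6, so Qs = 6P + 61.
Before the tax: set 205 − 2P = 6P + 61 → P* = £18, Q* = 169.
With the tax collected from buyers, demand (in seller-price terms) shifts: Qd = 205 − 2(P + 14).
Solving gives Q = 148 with buyers paying £28.5 and producers receiving £14.5 (the £14 wedge).
Quantity falls by |ΔQ| = |169 − 148| = 21.
DWL = ½ · t · |ΔQ| = ½ · 14 · 21 = £147.

Deadweight loss = £147 million.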